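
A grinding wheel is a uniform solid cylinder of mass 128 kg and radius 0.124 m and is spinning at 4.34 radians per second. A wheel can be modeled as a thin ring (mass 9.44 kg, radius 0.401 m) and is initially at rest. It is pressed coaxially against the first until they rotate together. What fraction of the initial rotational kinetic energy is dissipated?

No external torque acts about the common axis, so total angular momentum is conserved.
Moments of inertia: I_A = ½(128)(0.124)² = 0.9841 kg·m²; I_B = (9.44)(0.401)² = 1.518 kg·m².
Taking A's sense as positive: L = (0.9841)(4.34) = 4.271 kg·m²·rad/s.
Combined I = 0.9841 + 1.518 = 2.502 kg·m².
ω_f = L / I = 4.271 / 2.502 = 1.707 rad/s.
KE_i = ½ΣIω² = 9.268 J; KE_f = ½(2.502)(1.707)² = 3.645 J.
Fraction dissipated = (KE_i − KE_f)/KE_i = 0.6067.

fraction ≈ 0.607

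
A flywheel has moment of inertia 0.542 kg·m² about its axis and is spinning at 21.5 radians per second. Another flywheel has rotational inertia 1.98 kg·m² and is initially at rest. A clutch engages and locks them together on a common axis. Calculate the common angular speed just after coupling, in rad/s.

|ω_f| ≈ 4.62 rad/s

The coupling torques are internal; angular momentum about the shared axis is conserved.
Taking A's sense as positive: L = (0.5420)(21.5) = 11.65 kg·m²·rad/s.
Combined I = 0.5420 + 1.980 = 2.522 kg·m².
ω_f = L / I = 11.65 / 2.522 = 4.621 rad/s.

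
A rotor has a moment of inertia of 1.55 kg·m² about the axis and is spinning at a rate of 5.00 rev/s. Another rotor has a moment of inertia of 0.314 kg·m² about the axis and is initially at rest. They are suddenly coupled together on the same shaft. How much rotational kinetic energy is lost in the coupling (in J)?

No external torque acts about the common axis, so total angular momentum is conserved.
Taking A's sense as positive: L = (1.550)(5.00) = 7.750 kg·m²·rev/s.
Combined I = 1.550 + 0.3140 = 1.864 kg·m².
ω_f = L / I = 7.750 / 1.864 = 4.158 rev/s.
KE_i = ½ΣIω² = 764.9 J; KE_f = ½(1.864)(26.12)² = 636.0 J.

ΔKE lost ≈ 129 J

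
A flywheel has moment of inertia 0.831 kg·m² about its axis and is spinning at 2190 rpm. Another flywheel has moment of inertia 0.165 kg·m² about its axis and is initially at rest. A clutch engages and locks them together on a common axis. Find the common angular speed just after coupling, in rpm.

|ω_f| ≈ 1830 rpm

The coupling torques are internal; angular momentum about the shared axis is conserved.
Taking A's sense as positive: L = (0.8310)(2190) = 1820 kg·m²·rpm.
Combined I = 0.8310 + 0.1650 = 0.9960 kg·m².
ω_f = L / I = 1820 / 0.9960 = 1827 rpm.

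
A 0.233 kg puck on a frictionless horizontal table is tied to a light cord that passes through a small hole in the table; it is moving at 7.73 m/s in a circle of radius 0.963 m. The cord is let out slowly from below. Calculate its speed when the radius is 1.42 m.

v₂ ≈ 5.24 m/s

Central (radial) force ⇒ zero torque about the center ⇒ m v r is constant.
v₂ = v₁ r₁ / r₂ = (7.73)(0.963) / (1.42) = 5.242 m/s.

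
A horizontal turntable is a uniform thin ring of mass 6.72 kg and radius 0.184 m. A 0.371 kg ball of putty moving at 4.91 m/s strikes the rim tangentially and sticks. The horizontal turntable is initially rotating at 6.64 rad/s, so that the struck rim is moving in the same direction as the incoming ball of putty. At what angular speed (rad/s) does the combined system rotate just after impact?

|ω_f| ≈ 7.69 rad/s

About the axle the impulsive forces during the collision are internal, so angular momentum about that axis is conserved.
I_p = (6.72)(0.184)² = 0.2275 kg·m². Taking the sense of the ball of putty's angular momentum as positive, L_{ball} = m v R = (0.371)(4.91)(0.184) = 0.3352 kg·m²/s.
L_i = +I_p ω_p + m v R = +(0.2275)(6.64) + 0.3352 = 1.846 kg·m²/s.
After sticking, I_f = I_p + m R² = 0.2275 + (0.371)(0.184)² = 0.2401 kg·m².
ω_f = L_i / I_f = 1.846 / 0.2401 = 7.689 rad/s.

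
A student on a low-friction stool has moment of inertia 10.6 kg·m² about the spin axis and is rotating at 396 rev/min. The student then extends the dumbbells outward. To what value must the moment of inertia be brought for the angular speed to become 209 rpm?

I₂ ≈ 20.1 kg·m²

Angular momentum about the spin axis is conserved since the torque about it is zero.
I₂ = I₁ω₁ / ω₂ = (10.6)(396) / (209) = 20.08 kg·m².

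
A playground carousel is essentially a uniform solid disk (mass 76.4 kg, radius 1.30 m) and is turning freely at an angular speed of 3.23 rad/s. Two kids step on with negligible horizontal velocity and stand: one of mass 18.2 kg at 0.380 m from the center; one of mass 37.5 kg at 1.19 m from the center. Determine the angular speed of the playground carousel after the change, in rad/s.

No external torque acts about the center; L_before = L_after.
I_p = ½(76.4)(1.30)² = 64.56 kg·m².
Added inertia Σmr² = (18.2)(0.380)² + (37.5)(1.19)² = 55.73 kg·m²; I_f = 64.56 + 55.73 = 120.3 kg·m².
ω_f = I_p ω_i / I_f = (64.56)(3.23) / 120.3 = 1.733 rad/s.

ω_f ≈ 1.73 rad/s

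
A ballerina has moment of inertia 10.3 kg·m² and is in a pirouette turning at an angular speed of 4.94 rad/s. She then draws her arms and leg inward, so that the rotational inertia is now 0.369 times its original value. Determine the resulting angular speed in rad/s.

Angular momentum about the spin axis is conserved since the torque about it is zero.
I₂ = 0.369 × 10.3 = 3.801 kg·m².
ω₂ = I₁ω₁ / I₂ = (10.30)(4.94 rad/s) / (3.801) = 13.39 rad/s.

ω₂ ≈ 13.4 rad/s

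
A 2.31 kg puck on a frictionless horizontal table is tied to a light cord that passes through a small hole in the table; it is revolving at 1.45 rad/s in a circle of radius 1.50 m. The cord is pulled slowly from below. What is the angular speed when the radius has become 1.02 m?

The constraining force is radial, so m r² ω about the center is conserved.
ω₂ = ω₁ (r₁/r₂)² = (1.45)(1.50/1.02)² = 3.136 rad/s.

ω₂ ≈ 3.14 rad/s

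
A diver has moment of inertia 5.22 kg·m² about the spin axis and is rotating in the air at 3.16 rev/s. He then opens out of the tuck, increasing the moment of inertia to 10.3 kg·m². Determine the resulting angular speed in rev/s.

With no external torque about the axis, L is conserved: I₁ω₁ = I₂ω₂.
ω₂ = I₁ω₁ / I₂ = (5.220)(3.16 rev/s) / (10.30) = 1.601 rev/s.

ω₂ ≈ 1.60 rev/s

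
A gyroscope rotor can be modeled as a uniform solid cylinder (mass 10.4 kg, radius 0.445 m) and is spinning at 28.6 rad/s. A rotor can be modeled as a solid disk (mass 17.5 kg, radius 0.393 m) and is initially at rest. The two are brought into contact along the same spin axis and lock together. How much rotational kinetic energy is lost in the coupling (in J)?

ΔKE lost ≈ 239 J

No external torque acts about the common axis, so total angular momentum is conserved.
Moments of inertia: I_A = ½(10.4)(0.445)² = 1.030 kg·m²; I_B = ½(17.5)(0.393)² = 1.351 kg·m².
Taking A's sense as positive: L = (1.030)(28.6) = 29.45 kg·m²·rad/s.
Combined I = 1.030 + 1.351 = 2.381 kg·m².
ω_f = L / I = 29.45 / 2.381 = 12.37 rad/s.
KE_i = ½ΣIω² = 421.1 J; KE_f = ½(2.381)(12.37)² = 182.1 J.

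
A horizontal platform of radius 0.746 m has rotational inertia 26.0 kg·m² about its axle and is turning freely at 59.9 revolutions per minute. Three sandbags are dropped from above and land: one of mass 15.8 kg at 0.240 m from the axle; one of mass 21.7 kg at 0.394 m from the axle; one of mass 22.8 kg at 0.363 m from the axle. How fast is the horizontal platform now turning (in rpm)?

ω_f ≈ 46.8 rpm

The added mass arrives with no angular momentum about the axle, and any external torque about the axle is negligible, so the system's angular momentum is conserved.
Added inertia Σmr² = (15.8)(0.240)² + (21.7)(0.394)² + (22.8)(0.363)² = 7.283 kg·m²; I_f = 26.00 + 7.283 = 33.28 kg·m².
ω_f = I_p ω_i / I_f = (26.00)(59.9) / 33.28 = 46.79 rpm.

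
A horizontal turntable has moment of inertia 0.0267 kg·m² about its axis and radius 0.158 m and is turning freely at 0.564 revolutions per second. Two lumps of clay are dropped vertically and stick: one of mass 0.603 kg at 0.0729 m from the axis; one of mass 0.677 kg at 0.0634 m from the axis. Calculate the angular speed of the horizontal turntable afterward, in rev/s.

No external torque acts about the axis; L_before = L_after.
Added inertia Σmr² = (0.603)(0.0729)² + (0.677)(0.0634)² = 0.005926 kg·m²; I_f = 0.02670 + 0.005926 = 0.03263 kg·m².
ω_f = I_p ω_i / I_f = (0.02670)(0.564) / 0.03263 = 0.4616 rev/s.

ω_f ≈ 0.462 rev/s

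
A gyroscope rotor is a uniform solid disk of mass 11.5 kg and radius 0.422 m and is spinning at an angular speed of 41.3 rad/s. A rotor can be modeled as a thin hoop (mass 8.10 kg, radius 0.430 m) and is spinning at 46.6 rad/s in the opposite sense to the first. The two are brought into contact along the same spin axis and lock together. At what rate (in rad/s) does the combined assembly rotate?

The coupling torques are internal; angular momentum about the shared axis is conserved.
Moments of inertia: I_A = ½(11.5)(0.422)² = 1.024 kg·m²; I_B = (8.10)(0.430)² = 1.498 kg·m².
Taking A's sense as positive: L = (1.024)(41.3) − (1.498)(46.6) = -27.50 kg·m²·rad/s.
Combined I = 1.024 + 1.498 = 2.522 kg·m².
ω_f = L / I = -27.50 / 2.522 = -10.91 rad/s.

|ω_f| ≈ 10.9 rad/s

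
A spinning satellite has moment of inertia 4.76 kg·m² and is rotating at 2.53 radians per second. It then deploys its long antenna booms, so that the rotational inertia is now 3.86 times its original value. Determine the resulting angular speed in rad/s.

ω₂ ≈ 0.655 rad/s

With no external torque about the axis, L is conserved: I₁ω₁ = I₂ω₂.
I₂ = 3.86 × 4.76 = 18.37 kg·m².
ω₂ = I₁ω₁ / I₂ = (4.760)(2.53 rad/s) / (18.37) = 0.6554 rad/s.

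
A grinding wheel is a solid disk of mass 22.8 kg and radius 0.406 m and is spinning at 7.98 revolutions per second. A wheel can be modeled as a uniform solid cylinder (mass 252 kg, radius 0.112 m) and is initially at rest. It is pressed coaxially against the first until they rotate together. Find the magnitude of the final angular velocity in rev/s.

|ω_f| ≈ 4.33 rev/s

No external torque acts about the common axis, so total angular momentum is conserved.
Moments of inertia: I_A = ½(22.8)(0.406)² = 1.879 kg·m²; I_B = ½(252)(0.112)² = 1.581 kg·m².
Taking A's sense as positive: L = (1.879)(7.98) = 15.00 kg·m²·rev/s.
Combined I = 1.879 + 1.581 = 3.460 kg·m².
ω_f = L / I = 15.00 / 3.460 = 4.334 rev/s.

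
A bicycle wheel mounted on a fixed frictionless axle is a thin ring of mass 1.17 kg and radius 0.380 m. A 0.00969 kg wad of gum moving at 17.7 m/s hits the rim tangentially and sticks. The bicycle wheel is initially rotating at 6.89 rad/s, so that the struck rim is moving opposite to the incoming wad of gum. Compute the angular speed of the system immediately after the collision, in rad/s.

|ω_f| ≈ 6.45 rad/s

About the axle the impulsive forces during the collision are internal, so angular momentum about that axis is conserved.
I_p = (1.17)(0.380)² = 0.1689 kg·m². Taking the sense of the wad of gum's angular momentum as positive, L_{wad} = m v R = (0.00969)(17.7)(0.380) = 0.06517 kg·m²/s.
L_i = −I_p ω_p + m v R = −(0.1689)(6.89) + 0.06517 = -1.099 kg·m²/s.
After sticking, I_f = I_p + m R² = 0.1689 + (0.00969)(0.380)² = 0.1703 kg·m².
ω_f = L_i / I_f = -1.099 / 0.1703 = -6.451 rad/s.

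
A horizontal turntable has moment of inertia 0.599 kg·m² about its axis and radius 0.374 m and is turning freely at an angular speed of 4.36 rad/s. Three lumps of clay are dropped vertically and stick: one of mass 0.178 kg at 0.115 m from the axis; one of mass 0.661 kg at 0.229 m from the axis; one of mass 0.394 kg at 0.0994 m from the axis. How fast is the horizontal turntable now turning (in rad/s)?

The added mass arrives with no angular momentum about the axis, and any external torque about the axis is negligible, so the system's angular momentum is conserved.
Added inertia Σmr² = (0.178)(0.115)² + (0.661)(0.229)² + (0.394)(0.0994)² = 0.04091 kg·m²; I_f = 0.5990 + 0.04091 = 0.6399 kg·m².
ω_f = I_p ω_i / I_f = (0.5990)(4.36) / 0.6399 = 4.081 rad/s.

ω_f ≈ 4.08 rad/s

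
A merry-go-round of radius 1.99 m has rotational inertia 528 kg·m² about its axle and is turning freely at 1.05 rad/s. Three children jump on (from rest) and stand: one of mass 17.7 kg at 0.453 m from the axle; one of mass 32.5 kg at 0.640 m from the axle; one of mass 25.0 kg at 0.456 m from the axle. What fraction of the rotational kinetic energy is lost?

No external torque acts about the axle; L_before = L_after.
Added inertia Σmr² = (17.7)(0.453)² + (32.5)(0.640)² + (25.0)(0.456)² = 22.14 kg·m²; I_f = 528.0 + 22.14 = 550.1 kg·m².
ω_f = I_p ω_i / I_f = (528.0)(1.05) / 550.1 = 1.008 rad/s.
KE_i = ½(528.0)(1.050 rad/s)² = 291.1 J; KE_f = ½(550.1)(1.008)² = 279.3 J.
Fraction lost = 0.04025.

fraction ≈ 0.0402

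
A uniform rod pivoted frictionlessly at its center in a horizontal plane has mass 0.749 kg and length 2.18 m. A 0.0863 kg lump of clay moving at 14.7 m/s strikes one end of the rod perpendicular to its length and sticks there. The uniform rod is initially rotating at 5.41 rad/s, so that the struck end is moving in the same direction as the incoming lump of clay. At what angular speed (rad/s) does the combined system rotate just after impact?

About the pivot the impulsive forces during the collision are internal, so angular momentum about that axis is conserved.
I_p = (1/12)(0.749)(2.18)² = 0.2966 kg·m². Taking the sense of the lump of clay's angular momentum as positive, L_{lump} = m v R = (0.0863)(14.7)(2.18/2) = 1.383 kg·m²/s.
L_i = +I_p ω_p + m v R = +(0.2966)(5.41) + 1.383 = 2.988 kg·m²/s.
After sticking, I_f = I_p + m R² = 0.2966 + (0.0863)(2.18/2)² = 0.3992 kg·m².
ω_f = L_i / I_f = 2.988 / 0.3992 = 7.485 rad/s.

|ω_f| ≈ 7.48 rad/s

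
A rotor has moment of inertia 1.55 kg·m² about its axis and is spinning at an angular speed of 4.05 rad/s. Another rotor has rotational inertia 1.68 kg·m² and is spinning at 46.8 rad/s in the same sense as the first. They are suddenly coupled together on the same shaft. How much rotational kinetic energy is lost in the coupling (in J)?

ΔKE lost ≈ 737 J

No external torque acts about the common axis, so total angular momentum is conserved.
Taking A's sense as positive: L = (1.550)(4.05) + (1.680)(46.8) = 84.90 kg·m²·rad/s.
Combined I = 1.550 + 1.680 = 3.230 kg·m².
ω_f = L / I = 84.90 / 3.230 = 26.29 rad/s.
KE_i = ½ΣIω² = 1853 J; KE_f = ½(3.230)(26.29)² = 1116 J.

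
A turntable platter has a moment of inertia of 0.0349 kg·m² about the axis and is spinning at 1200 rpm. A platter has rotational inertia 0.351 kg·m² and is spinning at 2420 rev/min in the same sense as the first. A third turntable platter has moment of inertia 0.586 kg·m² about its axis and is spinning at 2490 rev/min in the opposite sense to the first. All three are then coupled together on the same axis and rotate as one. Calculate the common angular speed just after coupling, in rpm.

The coupling torques are internal; angular momentum about the shared axis is conserved.
Taking A's sense as positive: L = (0.03490)(1200) + (0.3510)(2420) − (0.5860)(2490) = -567.8 kg·m²·rpm.
Combined I = 0.03490 + 0.3510 + 0.5860 = 0.9719 kg·m².
ω_f = L / I = -567.8 / 0.9719 = -584.3 rpm.

|ω_f| ≈ 584 rpm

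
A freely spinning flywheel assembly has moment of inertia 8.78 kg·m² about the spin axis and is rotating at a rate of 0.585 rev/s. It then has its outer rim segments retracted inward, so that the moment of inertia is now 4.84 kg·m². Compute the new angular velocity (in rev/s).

ω₂ ≈ 1.06 rev/s

No external torque acts about the spin axis, so angular momentum is conserved.
ω₂ = I₁ω₁ / I₂ = (8.780)(0.585 rev/s) / (4.840) = 1.061 rev/s.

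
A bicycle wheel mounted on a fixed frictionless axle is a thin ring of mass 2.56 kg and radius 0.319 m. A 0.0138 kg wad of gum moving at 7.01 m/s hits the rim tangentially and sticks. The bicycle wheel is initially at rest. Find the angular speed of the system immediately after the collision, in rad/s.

|ω_f| ≈ 0.118 rad/s

The axle reaction passes through the axle and exerts no torque about it; angular momentum about the axle is conserved through the impact.
I_p = (2.56)(0.319)² = 0.2605 kg·m². Taking the sense of the wad of gum's angular momentum as positive, L_{wad} = m v R = (0.0138)(7.01)(0.319) = 0.03086 kg·m²/s.
L_i = 0 + 0.03086 = 0.03086 kg·m²/s.
After sticking, I_f = I_p + m R² = 0.2605 + (0.0138)(0.319)² = 0.2619 kg·m².
ω_f = L_i / I_f = 0.03086 / 0.2619 = 0.1178 rad/s.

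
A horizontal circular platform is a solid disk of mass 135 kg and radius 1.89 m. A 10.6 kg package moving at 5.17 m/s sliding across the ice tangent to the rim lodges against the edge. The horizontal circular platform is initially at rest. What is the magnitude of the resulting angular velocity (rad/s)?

|ω_f| ≈ 0.371 rad/s

The axle reaction passes through the central axle and exerts no torque about it; angular momentum about the central axle is conserved through the impact.
I_p = ½(135)(1.89)² = 241.1 kg·m². Taking the sense of the package's angular momentum as positive, L_{package} = m v R = (10.6)(5.17)(1.89) = 103.6 kg·m²/s.
L_i = 0 + 103.6 = 103.6 kg·m²/s.
After sticking, I_f = I_p + m R² = 241.1 + (10.6)(1.89)² = 279.0 kg·m².
ω_f = L_i / I_f = 103.6 / 279.0 = 0.3713 rad/s.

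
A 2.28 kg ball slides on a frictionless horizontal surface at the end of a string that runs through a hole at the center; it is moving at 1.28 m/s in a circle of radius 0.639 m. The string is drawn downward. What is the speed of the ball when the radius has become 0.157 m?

v₂ ≈ 5.21 m/s

The only horizontal force on the mass is along the cord (radial), so it exerts no torque about the hole and angular momentum m v r is conserved.
v₂ = v₁ r₁ / r₂ = (1.28)(0.639) / (0.157) = 5.210 m/s.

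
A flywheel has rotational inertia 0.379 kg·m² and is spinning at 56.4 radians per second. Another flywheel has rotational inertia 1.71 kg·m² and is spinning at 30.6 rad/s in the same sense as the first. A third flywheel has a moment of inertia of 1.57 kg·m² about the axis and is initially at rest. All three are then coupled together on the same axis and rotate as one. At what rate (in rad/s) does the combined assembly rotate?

|ω_f| ≈ 20.1 rad/s

The coupling torques are internal; angular momentum about the shared axis is conserved.
Taking A's sense as positive: L = (0.3790)(56.4) + (1.710)(30.6) = 73.70 kg·m²·rad/s.
Combined I = 0.3790 + 1.710 + 1.570 = 3.659 kg·m².
ω_f = L / I = 73.70 / 3.659 = 20.14 rad/s.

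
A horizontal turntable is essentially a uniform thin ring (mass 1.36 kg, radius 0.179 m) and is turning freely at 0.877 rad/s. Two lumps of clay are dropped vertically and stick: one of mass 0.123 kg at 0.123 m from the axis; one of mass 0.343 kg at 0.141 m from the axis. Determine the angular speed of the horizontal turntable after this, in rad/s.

The added mass arrives with no angular momentum about the axis, and any external torque about the axis is negligible, so the system's angular momentum is conserved.
I_p = (1.36)(0.179)² = 0.04358 kg·m².
Added inertia Σmr² = (0.123)(0.123)² + (0.343)(0.141)² = 0.008680 kg·m²; I_f = 0.04358 + 0.008680 = 0.05226 kg·m².
ω_f = I_p ω_i / I_f = (0.04358)(0.877) / 0.05226 = 0.7313 rad/s.

ω_f ≈ 0.731 rad/s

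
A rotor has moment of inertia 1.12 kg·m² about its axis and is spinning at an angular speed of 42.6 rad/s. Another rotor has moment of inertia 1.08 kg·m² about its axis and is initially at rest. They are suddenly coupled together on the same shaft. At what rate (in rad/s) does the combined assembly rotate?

|ω_f| ≈ 21.7 rad/s

No external torque acts about the common axis, so total angular momentum is conserved.
Taking A's sense as positive: L = (1.120)(42.6) = 47.71 kg·m²·rad/s.
Combined I = 1.120 + 1.080 = 2.200 kg·m².
ω_f = L / I = 47.71 / 2.200 = 21.69 rad/s.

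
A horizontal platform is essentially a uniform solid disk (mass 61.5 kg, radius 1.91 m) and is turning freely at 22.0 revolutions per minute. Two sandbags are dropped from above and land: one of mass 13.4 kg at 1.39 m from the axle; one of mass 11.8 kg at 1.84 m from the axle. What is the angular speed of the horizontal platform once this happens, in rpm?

The added mass arrives with no angular momentum about the axle, and any external torque about the axle is negligible, so the system's angular momentum is conserved.
I_p = ½(61.5)(1.91)² = 112.2 kg·m².
Added inertia Σmr² = (13.4)(1.39)² + (11.8)(1.84)² = 65.84 kg·m²; I_f = 112.2 + 65.84 = 178.0 kg·m².
ω_f = I_p ω_i / I_f = (112.2)(22.0) / 178.0 = 13.86 rpm.

ω_f ≈ 13.9 rpm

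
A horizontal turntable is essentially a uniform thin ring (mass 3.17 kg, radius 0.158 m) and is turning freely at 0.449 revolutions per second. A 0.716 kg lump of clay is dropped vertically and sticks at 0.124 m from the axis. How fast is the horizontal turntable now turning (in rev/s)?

No external torque acts about the axis; L_before = L_after.
I_p = (3.17)(0.158)² = 0.07914 kg·m².
Added inertia Σmr² = (0.716)(0.124)² = 0.01101 kg·m²; I_f = 0.07914 + 0.01101 = 0.09015 kg·m².
ω_f = I_p ω_i / I_f = (0.07914)(0.449) / 0.09015 = 0.3942 rev/s.

ω_f ≈ 0.394 rev/s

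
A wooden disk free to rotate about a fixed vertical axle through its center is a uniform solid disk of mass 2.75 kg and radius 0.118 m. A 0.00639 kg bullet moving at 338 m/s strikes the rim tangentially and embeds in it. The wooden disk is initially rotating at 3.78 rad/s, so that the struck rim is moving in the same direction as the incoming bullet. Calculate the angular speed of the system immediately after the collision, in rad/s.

|ω_f| ≈ 17.0 rad/s

About the axle the impulsive forces during the collision are internal, so angular momentum about that axis is conserved.
I_p = ½(2.75)(0.118)² = 0.01915 kg·m². Taking the sense of the bullet's angular momentum as positive, L_{bullet} = m v R = (0.00639)(338)(0.118) = 0.2549 kg·m²/s.
L_i = +I_p ω_p + m v R = +(0.01915)(3.78) + 0.2549 = 0.3272 kg·m²/s.
After sticking, I_f = I_p + m R² = 0.01915 + (0.00639)(0.118)² = 0.01923 kg·m².
ω_f = L_i / I_f = 0.3272 / 0.01923 = 17.01 rad/s.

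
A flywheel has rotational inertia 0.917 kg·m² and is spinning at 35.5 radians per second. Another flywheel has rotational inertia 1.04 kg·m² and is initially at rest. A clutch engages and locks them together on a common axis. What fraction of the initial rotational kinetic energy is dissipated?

No external torque acts about the common axis, so total angular momentum is conserved.
Taking A's sense as positive: L = (0.9170)(35.5) = 32.55 kg·m²·rad/s.
Combined I = 0.9170 + 1.040 = 1.957 kg·m².
ω_f = L / I = 32.55 / 1.957 = 16.63 rad/s.
KE_i = ½ΣIω² = 577.8 J; KE_f = ½(1.957)(16.63)² = 270.8 J.
Fraction dissipated = (KE_i − KE_f)/KE_i = 0.5314.

fraction ≈ 0.531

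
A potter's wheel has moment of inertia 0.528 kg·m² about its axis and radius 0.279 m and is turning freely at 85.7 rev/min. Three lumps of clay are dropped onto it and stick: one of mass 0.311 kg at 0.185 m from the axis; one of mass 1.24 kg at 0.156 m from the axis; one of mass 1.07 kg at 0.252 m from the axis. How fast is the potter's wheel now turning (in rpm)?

The added mass arrives with no angular momentum about the axis, and any external torque about the axis is negligible, so the system's angular momentum is conserved.
Added inertia Σmr² = (0.311)(0.185)² + (1.24)(0.156)² + (1.07)(0.252)² = 0.1088 kg·m²; I_f = 0.5280 + 0.1088 = 0.6368 kg·m².
ω_f = I_p ω_i / I_f = (0.5280)(85.7) / 0.6368 = 71.06 rpm.

ω_f ≈ 71.1 rpm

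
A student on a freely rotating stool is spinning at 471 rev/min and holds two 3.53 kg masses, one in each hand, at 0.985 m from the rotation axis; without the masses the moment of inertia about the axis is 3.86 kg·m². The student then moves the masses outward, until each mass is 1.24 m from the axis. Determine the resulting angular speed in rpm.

With no external torque about the axis, L is conserved: I₁ω₁ = I₂ω₂.
I₁ = 3.86 + 2(3.53)(0.985)² = 10.71 kg·m²; I₂ = 3.86 + 2(3.53)(1.24)² = 14.72 kg·m².
ω₂ = I₁ω₁ / I₂ = (10.71)(471 rpm) / (14.72) = 342.8 rpm.

ω₂ ≈ 343 rpm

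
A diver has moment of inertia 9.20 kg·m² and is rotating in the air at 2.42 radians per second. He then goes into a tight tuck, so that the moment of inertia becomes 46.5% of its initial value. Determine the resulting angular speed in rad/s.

ω₂ ≈ 5.20 rad/s

With no external torque about the axis, L is conserved: I₁ω₁ = I₂ω₂.
I₂ = 0.465 × 9.20 = 4.278 kg·m².
ω₂ = I₁ω₁ / I₂ = (9.200)(2.42 rad/s) / (4.278) = 5.204 rad/s.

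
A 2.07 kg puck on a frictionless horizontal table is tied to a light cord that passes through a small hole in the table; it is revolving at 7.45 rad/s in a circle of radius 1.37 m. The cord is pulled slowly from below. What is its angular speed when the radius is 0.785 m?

ω₂ ≈ 22.7 rad/s

The constraining force is radial, so m r² ω about the center is conserved.
ω₂ = ω₁ (r₁/r₂)² = (7.45)(1.37/0.785)² = 22.69 rad/s.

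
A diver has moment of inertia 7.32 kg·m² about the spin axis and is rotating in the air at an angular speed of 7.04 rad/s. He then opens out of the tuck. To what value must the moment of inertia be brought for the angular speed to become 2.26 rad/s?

I₂ ≈ 22.8 kg·m²

With no external torque about the axis, L is conserved: I₁ω₁ = I₂ω₂.
I₂ = I₁ω₁ / ω₂ = (7.32)(7.04) / (2.26) = 22.80 kg·m².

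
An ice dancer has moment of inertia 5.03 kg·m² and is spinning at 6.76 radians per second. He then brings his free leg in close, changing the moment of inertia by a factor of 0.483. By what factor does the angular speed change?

With no external torque about the axis, L is conserved: I₁ω₁ = I₂ω₂.
I₂ = 0.483 × 5.03 = 2.429 kg·m².
ω₂/ω₁ = I₁/I₂ = 5.030 / 2.429 = 2.070.

ω₂/ω₁ ≈ 2.07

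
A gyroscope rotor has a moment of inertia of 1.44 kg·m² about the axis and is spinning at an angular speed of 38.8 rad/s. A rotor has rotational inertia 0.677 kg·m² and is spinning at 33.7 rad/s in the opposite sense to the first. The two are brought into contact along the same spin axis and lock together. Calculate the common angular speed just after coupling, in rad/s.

|ω_f| ≈ 15.6 rad/s

No external torque acts about the common axis, so total angular momentum is conserved.
Taking A's sense as positive: L = (1.440)(38.8) − (0.6770)(33.7) = 33.06 kg·m²·rad/s.
Combined I = 1.440 + 0.6770 = 2.117 kg·m².
ω_f = L / I = 33.06 / 2.117 = 15.62 rad/s.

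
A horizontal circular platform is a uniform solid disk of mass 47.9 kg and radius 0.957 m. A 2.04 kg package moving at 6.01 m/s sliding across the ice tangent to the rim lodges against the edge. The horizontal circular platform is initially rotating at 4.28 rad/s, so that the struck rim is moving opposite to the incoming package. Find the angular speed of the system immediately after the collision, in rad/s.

|ω_f| ≈ 3.45 rad/s

About the central axle the impulsive forces during the collision are internal, so angular momentum about that axis is conserved.
I_p = ½(47.9)(0.957)² = 21.93 kg·m². Taking the sense of the package's angular momentum as positive, L_{package} = m v R = (2.04)(6.01)(0.957) = 11.73 kg·m²/s.
L_i = −I_p ω_p + m v R = −(21.93)(4.28) + 11.73 = -82.15 kg·m²/s.
After sticking, I_f = I_p + m R² = 21.93 + (2.04)(0.957)² = 23.80 kg·m².
ω_f = L_i / I_f = -82.15 / 23.80 = -3.451 rad/s.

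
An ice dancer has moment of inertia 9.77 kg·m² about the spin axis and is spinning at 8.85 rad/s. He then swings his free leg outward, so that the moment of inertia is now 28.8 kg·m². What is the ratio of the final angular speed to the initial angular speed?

With no external torque about the axis, L is conserved: I₁ω₁ = I₂ω₂.
ω₂/ω₁ = I₁/I₂ = 9.770 / 28.80 = 0.3392.

ω₂/ω₁ ≈ 0.339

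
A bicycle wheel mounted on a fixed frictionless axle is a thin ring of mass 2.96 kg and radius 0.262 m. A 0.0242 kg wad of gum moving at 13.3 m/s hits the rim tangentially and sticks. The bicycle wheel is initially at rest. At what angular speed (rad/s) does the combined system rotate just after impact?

|ω_f| ≈ 0.412 rad/s

The axle reaction passes through the axle and exerts no torque about it; angular momentum about the axle is conserved through the impact.
I_p = (2.96)(0.262)² = 0.2032 kg·m². Taking the sense of the wad of gum's angular momentum as positive, L_{wad} = m v R = (0.0242)(13.3)(0.262) = 0.08433 kg·m²/s.
L_i = 0 + 0.08433 = 0.08433 kg·m²/s.
After sticking, I_f = I_p + m R² = 0.2032 + (0.0242)(0.262)² = 0.2048 kg·m².
ω_f = L_i / I_f = 0.08433 / 0.2048 = 0.4117 rad/s.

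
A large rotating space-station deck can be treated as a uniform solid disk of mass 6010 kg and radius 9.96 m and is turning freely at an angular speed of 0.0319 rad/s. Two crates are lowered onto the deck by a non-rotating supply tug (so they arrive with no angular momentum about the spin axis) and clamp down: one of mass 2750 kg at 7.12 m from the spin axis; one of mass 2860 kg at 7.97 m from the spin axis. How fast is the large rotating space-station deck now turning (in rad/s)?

ω_f ≈ 0.0154 rad/s

The added mass arrives with no angular momentum about the spin axis, and any external torque about the spin axis is negligible, so the system's angular momentum is conserved.
I_p = ½(6010)(9.96)² = 2.981e+05 kg·m².
Added inertia Σmr² = (2750)(7.12)² + (2860)(7.97)² = 3.211e+05 kg·m²; I_f = 2.981e+05 + 3.211e+05 = 6.192e+05 kg·m².
ω_f = I_p ω_i / I_f = (2.981e+05)(0.0319) / 6.192e+05 = 0.01536 rad/s.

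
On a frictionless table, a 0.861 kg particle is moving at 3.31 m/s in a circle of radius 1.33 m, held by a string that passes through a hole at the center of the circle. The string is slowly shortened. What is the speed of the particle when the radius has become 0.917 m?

The only horizontal force on the mass is along the cord (radial), so it exerts no torque about the hole and angular momentum m v r is conserved.
v₂ = v₁ r₁ / r₂ = (3.31)(1.33) / (0.917) = 4.801 m/s.

v₂ ≈ 4.80 m/s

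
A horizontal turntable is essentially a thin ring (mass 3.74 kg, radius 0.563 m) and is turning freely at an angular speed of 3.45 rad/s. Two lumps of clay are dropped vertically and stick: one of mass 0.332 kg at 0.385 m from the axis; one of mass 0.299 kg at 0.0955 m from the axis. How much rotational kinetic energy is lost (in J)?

energy lost ≈ 0.296 J

No external torque acts about the axis; L_before = L_after.
I_p = (3.74)(0.563)² = 1.185 kg·m².
Added inertia Σmr² = (0.332)(0.385)² + (0.299)(0.0955)² = 0.05194 kg·m²; I_f = 1.185 + 0.05194 = 1.237 kg·m².
ω_f = I_p ω_i / I_f = (1.185)(3.45) / 1.237 = 3.305 rad/s.
KE_i = ½(1.185)(3.450 rad/s)² = 7.055 J; KE_f = ½(1.237)(3.305)² = 6.759 J.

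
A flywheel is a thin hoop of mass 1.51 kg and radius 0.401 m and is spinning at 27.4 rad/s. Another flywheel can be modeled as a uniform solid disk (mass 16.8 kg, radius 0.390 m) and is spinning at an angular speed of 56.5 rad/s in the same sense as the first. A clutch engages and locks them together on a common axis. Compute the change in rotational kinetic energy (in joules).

The coupling torques are internal; angular momentum about the shared axis is conserved.
Moments of inertia: I_A = (1.51)(0.401)² = 0.2428 kg·m²; I_B = ½(16.8)(0.390)² = 1.278 kg·m².
Taking A's sense as positive: L = (0.2428)(27.4) + (1.278)(56.5) = 78.84 kg·m²·rad/s.
Combined I = 0.2428 + 1.278 = 1.520 kg·m².
ω_f = L / I = 78.84 / 1.520 = 51.85 rad/s.
KE_i = ½ΣIω² = 2130 J; KE_f = ½(1.520)(51.85)² = 2044 J.

ΔKE ≈ -86.4 J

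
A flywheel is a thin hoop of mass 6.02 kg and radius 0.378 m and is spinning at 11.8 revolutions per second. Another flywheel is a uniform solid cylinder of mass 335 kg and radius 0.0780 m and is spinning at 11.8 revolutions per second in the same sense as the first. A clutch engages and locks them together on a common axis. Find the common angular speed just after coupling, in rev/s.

No external torque acts about the common axis, so total angular momentum is conserved.
Moments of inertia: I_A = (6.02)(0.378)² = 0.8602 kg·m²; I_B = ½(335)(0.0780)² = 1.019 kg·m².
Taking A's sense as positive: L = (0.8602)(11.8) + (1.019)(11.8) = 22.17 kg·m²·rev/s.
Combined I = 0.8602 + 1.019 = 1.879 kg·m².
ω_f = L / I = 22.17 / 1.879 = 11.80 rev/s.

|ω_f| ≈ 11.8 rev/s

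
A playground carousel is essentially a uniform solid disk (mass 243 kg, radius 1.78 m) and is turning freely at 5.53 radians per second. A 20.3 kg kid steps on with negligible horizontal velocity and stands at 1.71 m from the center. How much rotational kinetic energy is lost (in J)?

The added mass arrives with no angular momentum about the center, and any external torque about the center is negligible, so the system's angular momentum is conserved.
I_p = ½(243)(1.78)² = 385.0 kg·m².
Added inertia Σmr² = (20.3)(1.71)² = 59.36 kg·m²; I_f = 385.0 + 59.36 = 444.3 kg·m².
ω_f = I_p ω_i / I_f = (385.0)(5.53) / 444.3 = 4.791 rad/s.
KE_i = ½(385.0)(5.530 rad/s)² = 5886 J; KE_f = ½(444.3)(4.791)² = 5100 J.

energy lost ≈ 786 J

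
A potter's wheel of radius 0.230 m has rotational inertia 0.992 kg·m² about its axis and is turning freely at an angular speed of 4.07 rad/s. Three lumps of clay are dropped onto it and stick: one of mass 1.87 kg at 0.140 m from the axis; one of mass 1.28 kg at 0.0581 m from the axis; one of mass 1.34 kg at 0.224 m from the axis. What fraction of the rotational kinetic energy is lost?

The added mass arrives with no angular momentum about the axis, and any external torque about the axis is negligible, so the system's angular momentum is conserved.
Added inertia Σmr² = (1.87)(0.140)² + (1.28)(0.0581)² + (1.34)(0.224)² = 0.1082 kg·m²; I_f = 0.9920 + 0.1082 = 1.100 kg·m².
ω_f = I_p ω_i / I_f = (0.9920)(4.07) / 1.100 = 3.670 rad/s.
KE_i = ½(0.9920)(4.070 rad/s)² = 8.216 J; KE_f = ½(1.100)(3.670)² = 7.408 J.
Fraction lost = 0.09835.

fraction ≈ 0.0984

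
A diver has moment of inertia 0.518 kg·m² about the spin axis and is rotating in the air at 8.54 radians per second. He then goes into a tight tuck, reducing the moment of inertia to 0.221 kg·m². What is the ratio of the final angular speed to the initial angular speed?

ω₂/ω₁ ≈ 2.34

Angular momentum about the spin axis is conserved since the torque about it is zero.
ω₂/ω₁ = I₁/I₂ = 0.5180 / 0.2210 = 2.344.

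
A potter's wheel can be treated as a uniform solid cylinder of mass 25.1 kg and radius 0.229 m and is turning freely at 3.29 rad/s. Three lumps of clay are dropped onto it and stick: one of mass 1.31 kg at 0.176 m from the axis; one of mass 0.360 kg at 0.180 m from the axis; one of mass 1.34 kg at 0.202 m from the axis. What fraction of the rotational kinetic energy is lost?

No external torque acts about the axis; L_before = L_after.
I_p = ½(25.1)(0.229)² = 0.6581 kg·m².
Added inertia Σmr² = (1.31)(0.176)² + (0.360)(0.180)² + (1.34)(0.202)² = 0.1069 kg·m²; I_f = 0.6581 + 0.1069 = 0.7651 kg·m².
ω_f = I_p ω_i / I_f = (0.6581)(3.29) / 0.7651 = 2.830 rad/s.
KE_i = ½(0.6581)(3.290 rad/s)² = 3.562 J; KE_f = ½(0.7651)(2.830)² = 3.064 J.
Fraction lost = 0.1398.

fraction ≈ 0.140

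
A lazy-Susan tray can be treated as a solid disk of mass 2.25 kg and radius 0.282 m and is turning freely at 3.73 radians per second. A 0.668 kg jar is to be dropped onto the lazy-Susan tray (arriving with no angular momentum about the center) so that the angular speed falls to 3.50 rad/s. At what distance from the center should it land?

The added mass arrives with no angular momentum about the center, and any external torque about the center is negligible, so the system's angular momentum is conserved.
I_p = ½(2.25)(0.282)² = 0.08946 kg·m².
I_p ω_i = (I_p + m r²) ω_f ⇒ m r² = I_p(ω_i/ω_f − 1) = 0.08946(3.73/3.50 − 1) = 0.005879 kg·m².
r = √(0.005879/0.668) = 0.09381 m.

r ≈ 0.0938 m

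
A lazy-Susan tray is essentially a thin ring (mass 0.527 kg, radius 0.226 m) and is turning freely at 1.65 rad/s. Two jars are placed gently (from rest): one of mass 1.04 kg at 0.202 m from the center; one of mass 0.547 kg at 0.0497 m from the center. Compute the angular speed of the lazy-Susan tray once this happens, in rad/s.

ω_f ≈ 0.628 rad/s

No external torque acts about the center; L_before = L_after.
I_p = (0.527)(0.226)² = 0.02692 kg·m².
Added inertia Σmr² = (1.04)(0.202)² + (0.547)(0.0497)² = 0.04379 kg·m²; I_f = 0.02692 + 0.04379 = 0.07070 kg·m².
ω_f = I_p ω_i / I_f = (0.02692)(1.65) / 0.07070 = 0.6282 rad/s.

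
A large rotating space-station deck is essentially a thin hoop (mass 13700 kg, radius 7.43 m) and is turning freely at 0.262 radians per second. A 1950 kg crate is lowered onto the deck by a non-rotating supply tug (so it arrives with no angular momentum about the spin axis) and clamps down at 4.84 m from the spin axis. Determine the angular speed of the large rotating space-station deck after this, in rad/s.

The added mass arrives with no angular momentum about the spin axis, and any external torque about the spin axis is negligible, so the system's angular momentum is conserved.
I_p = (13700)(7.43)² = 7.563e+05 kg·m².
Added inertia Σmr² = (1950)(4.84)² = 45680 kg·m²; I_f = 7.563e+05 + 45680 = 8.020e+05 kg·m².
ω_f = I_p ω_i / I_f = (7.563e+05)(0.262) / 8.020e+05 = 0.2471 rad/s.

ω_f ≈ 0.247 rad/s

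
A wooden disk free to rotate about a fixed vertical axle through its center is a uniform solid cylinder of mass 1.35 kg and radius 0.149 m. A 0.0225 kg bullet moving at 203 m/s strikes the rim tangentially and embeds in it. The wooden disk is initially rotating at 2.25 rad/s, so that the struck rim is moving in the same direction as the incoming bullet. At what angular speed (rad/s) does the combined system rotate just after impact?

The axle reaction passes through the axle and exerts no torque about it; angular momentum about the axle is conserved through the impact.
I_p = ½(1.35)(0.149)² = 0.01499 kg·m². Taking the sense of the bullet's angular momentum as positive, L_{bullet} = m v R = (0.0225)(203)(0.149) = 0.6806 kg·m²/s.
L_i = +I_p ω_p + m v R = +(0.01499)(2.25) + 0.6806 = 0.7143 kg·m²/s.
After sticking, I_f = I_p + m R² = 0.01499 + (0.0225)(0.149)² = 0.01549 kg·m².
ω_f = L_i / I_f = 0.7143 / 0.01549 = 46.13 rad/s.

|ω_f| ≈ 46.1 rad/s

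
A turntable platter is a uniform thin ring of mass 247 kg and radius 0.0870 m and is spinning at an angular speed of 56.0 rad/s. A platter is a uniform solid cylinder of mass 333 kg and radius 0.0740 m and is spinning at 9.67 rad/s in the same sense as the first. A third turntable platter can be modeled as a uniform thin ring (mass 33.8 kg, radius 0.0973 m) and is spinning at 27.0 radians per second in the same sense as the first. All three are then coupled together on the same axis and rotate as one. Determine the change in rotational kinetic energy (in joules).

ΔKE ≈ -685 J

The coupling torques are internal; angular momentum about the shared axis is conserved.
Moments of inertia: I_A = (247)(0.0870)² = 1.870 kg·m²; I_B = ½(333)(0.0740)² = 0.9118 kg·m²; I_C = (33.8)(0.0973)² = 0.3200 kg·m².
Taking A's sense as positive: L = (1.870)(56.0) + (0.9118)(9.67) + (0.3200)(27.0) = 122.2 kg·m²·rad/s.
Combined I = 1.870 + 0.9118 + 0.3200 = 3.101 kg·m².
ω_f = L / I = 122.2 / 3.101 = 39.39 rad/s.
KE_i = ½ΣIω² = 3091 J; KE_f = ½(3.101)(39.39)² = 2406 J.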